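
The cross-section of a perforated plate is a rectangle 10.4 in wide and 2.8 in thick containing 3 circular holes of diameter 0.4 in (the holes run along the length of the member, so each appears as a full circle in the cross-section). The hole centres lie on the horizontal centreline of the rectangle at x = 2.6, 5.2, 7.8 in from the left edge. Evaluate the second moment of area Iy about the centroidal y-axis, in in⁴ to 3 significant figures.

Iy ≈ 261 in⁴

Treat the section as a set of non-overlapping primitives; coordinates are from the bounding-box lower-left.
Plate: 10.4 × 2.8, A = 29.12 in², x = 5.2 in, Ī = 262.47 in⁴.
Hole 1 (subtracted): ⌀0.4, A = 0.12566 in², x = 2.6 in, Ī = 0.0012566 in⁴.
Hole 2 (subtracted): ⌀0.4, A = 0.12566 in², x = 5.2 in, Ī = 0.0012566 in⁴.
Hole 3 (subtracted): ⌀0.4, A = 0.12566 in², x = 7.8 in, Ī = 0.0012566 in⁴.
By symmetry the centroid is at mid-width, x̄ = 5.2 in.
Transfer each piece to the centroidal y-axis using Ī + A·d² with d = x − 5.2:
  plate: d = 0 in → contributes +262.47 in⁴
  hole 1: d = -2.6 in → contributes −0.85074 in⁴
  hole 2: d = 0 in → contributes −0.0012566 in⁴
  hole 3: d = 2.6 in → contributes −0.85074 in⁴
Total I = 260.77 in⁴.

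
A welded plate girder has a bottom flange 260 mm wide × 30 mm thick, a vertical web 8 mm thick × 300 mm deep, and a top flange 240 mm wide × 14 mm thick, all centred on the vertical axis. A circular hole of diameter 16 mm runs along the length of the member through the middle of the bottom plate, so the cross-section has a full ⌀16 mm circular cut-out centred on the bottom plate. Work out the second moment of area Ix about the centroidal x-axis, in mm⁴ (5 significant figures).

Split into non-overlapping primitives; take the origin at the lower-left of the bounding box.
Bottom plate: 260 × 30, A = 7 800 mm², y = 15 mm, Ī = 585 000 mm⁴.
Web plate: 8 × 300, A = 2 400 mm², y = 180 mm, Ī = 18 000 000 mm⁴.
Top plate: 240 × 14, A = 3 360 mm², y = 337 mm, Ī = 54 880 mm⁴.
Hole (subtracted): ⌀16, A = 201.0619 mm², y = 15 mm, Ī = 3216.991 mm⁴.
Centroid: ȳ = ΣA·y / ΣA = 125.6315 mm.
Transfer each piece to the centroidal x-axis using Ī + A·d² with d = y − 125.6315:
  bottom plate: d = -110.6315 mm → contributes +96 051 848 mm⁴
  web plate: d = 54.36845 mm → contributes +25 094 229 mm⁴
  top plate: d = 211.3685 mm → contributes +150 168 331 mm⁴
  hole: d = -110.6315 mm → contributes −2 464 082 mm⁴
Total I = 268 850 325 mm⁴.

Ix ≈ 2.6885 × 10⁸ mm⁴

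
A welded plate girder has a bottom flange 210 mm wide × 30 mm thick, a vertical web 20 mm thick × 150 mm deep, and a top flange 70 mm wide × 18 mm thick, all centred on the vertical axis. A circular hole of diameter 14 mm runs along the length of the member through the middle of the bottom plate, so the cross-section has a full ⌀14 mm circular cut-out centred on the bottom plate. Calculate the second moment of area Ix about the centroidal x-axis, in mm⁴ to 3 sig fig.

Ix ≈ 4.56 × 10⁷ mm⁴

Decompose the section into non-overlapping parts with the origin at the bottom-left of its bounding rectangle.
Bottom plate: 210 × 30, A = 6 300 mm², y = 15 mm, Ī = 472 500 mm⁴.
Web plate: 20 × 150, A = 3 000 mm², y = 105 mm, Ī = 5 625 000 mm⁴.
Top plate: 70 × 18, A = 1 260 mm², y = 189 mm, Ī = 34 020 mm⁴.
Hole (subtracted): ⌀14, A = 153.94 mm², y = 15 mm, Ī = 1885.7 mm⁴.
Centroid: ȳ = ΣA·y / ΣA = 62.015 mm.
Transfer each piece to the centroidal x-axis using Ī + A·d² with d = y − 62.015:
  bottom plate: d = -47.015 mm → contributes +14 398 027 mm⁴
  web plate: d = 42.985 mm → contributes +11 168 156 mm⁴
  top plate: d = 126.99 mm → contributes +20 351 791 mm⁴
  hole: d = -47.015 mm → contributes −342 151 mm⁴
Total I = 45 575 823 mm⁴.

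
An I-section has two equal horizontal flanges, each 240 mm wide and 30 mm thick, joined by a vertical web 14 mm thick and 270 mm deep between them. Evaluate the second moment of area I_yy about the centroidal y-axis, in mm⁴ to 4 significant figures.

I_yy ≈ 6.918 × 10⁷ mm⁴

Break the section into simple shapes (no overlaps), measuring from the bottom-left corner of the bounding box.
Bottom flange: 240 × 30, A = 7 200 mm², x = 120 mm, Ī = 34 560 000 mm⁴.
Web: 14 × 270, A = 3 780 mm², x = 120 mm, Ī = 61 740 mm⁴.
Top flange: 240 × 30, A = 7 200 mm², x = 120 mm, Ī = 34 560 000 mm⁴.
By symmetry the centroid is at mid-width, x̄ = 120 mm.
All pieces are centred on the centroidal y-axis, so I = ΣĪ = 69 181 740 mm⁴.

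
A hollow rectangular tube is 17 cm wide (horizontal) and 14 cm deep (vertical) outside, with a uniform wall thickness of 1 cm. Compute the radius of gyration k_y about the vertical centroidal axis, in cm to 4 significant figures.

k_y ≈ 6.375 cm

Split into non-overlapping primitives; take the origin at the lower-left of the bounding box.
Outer rectangle: 17 × 14, A = 238 cm², x = 8.5 cm, Ī = 5731.83 cm⁴.
Inner void (subtracted): 15 × 12, A = 180 cm², x = 8.5 cm, Ī = 3 375 cm⁴.
By symmetry the centroid is at mid-width, x̄ = 8.5 cm.
All pieces are centred on the vertical centroidal axis, so I = ΣĪ (holes subtracted) = 2356.83 cm⁴.
Radius of gyration: k = √(I/A) = √(2356.83 / 58) = 6.37456 cm.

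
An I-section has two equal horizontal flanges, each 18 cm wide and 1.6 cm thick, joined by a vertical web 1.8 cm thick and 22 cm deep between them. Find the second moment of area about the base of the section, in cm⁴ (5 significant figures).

Split into non-overlapping primitives; take the origin at the lower-left of the bounding box.
Bottom flange: 18 × 1.6, A = 28.8 cm², y = 0.8 cm, Ī = 6.144 cm⁴.
Web: 1.8 × 22, A = 39.6 cm², y = 12.6 cm, Ī = 1597.2 cm⁴.
Top flange: 18 × 1.6, A = 28.8 cm², y = 24.4 cm, Ī = 6.144 cm⁴.
Transfer each piece to the base of the section using Ī + A·d² with d = y − 0:
  bottom flange: d = 0.8 cm → contributes +24.576 cm⁴
  web: d = 12.6 cm → contributes +7884.096 cm⁴
  top flange: d = 24.4 cm → contributes +17152.51 cm⁴
Total I = 25061.18 cm⁴.

I_base ≈ 2.5061 × 10⁴ cm⁴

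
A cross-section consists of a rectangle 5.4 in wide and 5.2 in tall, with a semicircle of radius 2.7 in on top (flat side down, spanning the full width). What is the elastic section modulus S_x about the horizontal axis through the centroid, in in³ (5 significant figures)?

S_x ≈ 43.475 in³

Treat the section as a set of non-overlapping primitives; coordinates are from the bounding-box lower-left.
Rectangular body: 5.4 × 5.2, A = 28.08 in², y = 2.6 in, Ī = 63.2736 in⁴.
Semicircular cap: semicircle r = 2.7, A = 11.45111 in², y = 6.345916 in, Ī = 5.832935 in⁴.
Centroid: ȳ = ΣA·y / ΣA = 3.685092 in.
Transfer each piece to the horizontal axis through the centroid using Ī + A·d² with d = y − 3.685092:
  rectangular body: d = -1.085092 in → contributes +96.33566 in⁴
  semicircular cap: d = 2.660824 in → contributes +86.90657 in⁴
Total I = 183.2422 in⁴.
Extreme fibre distance c = 4.214908 in; S = I/c = 43.47479 in³.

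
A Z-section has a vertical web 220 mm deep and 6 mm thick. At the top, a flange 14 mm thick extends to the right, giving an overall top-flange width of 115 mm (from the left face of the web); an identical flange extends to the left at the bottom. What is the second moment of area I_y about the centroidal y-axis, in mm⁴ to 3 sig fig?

I_y ≈ 1.31 × 10⁷ mm⁴

Treat the section as a set of non-overlapping primitives; coordinates are from the bounding-box lower-left.
Web: 6 × 220, A = 1 320 mm², x = 112 mm, Ī = 3 960 mm⁴.
Top flange (beyond web): 109 × 14, A = 1 526 mm², x = 169.5 mm, Ī = 1 510 867 mm⁴.
Bottom flange (beyond web): 109 × 14, A = 1 526 mm², x = 54.5 mm, Ī = 1 510 867 mm⁴.
Centroid: x̄ = ΣA·x / ΣA = 112 mm.
Transfer each piece to the centroidal y-axis using Ī + A·d² with d = x − 112:
  web: d = 0 mm → contributes +3 960 mm⁴
  top flange (beyond web): d = 57.5 mm → contributes +6 556 205 mm⁴
  bottom flange (beyond web): d = -57.5 mm → contributes +6 556 205 mm⁴
Total I = 13 116 369 mm⁴.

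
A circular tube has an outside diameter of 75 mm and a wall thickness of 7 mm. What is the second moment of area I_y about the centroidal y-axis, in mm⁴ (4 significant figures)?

I_y ≈ 8.735 × 10⁵ mm⁴

Split into non-overlapping primitives; take the origin at the lower-left of the bounding box.
Outer circle: ⌀75, A = 4417.86 mm², x = 37.5 mm, Ī = 1 553 156 mm⁴.
Bore (subtracted): ⌀61, A = 2922.47 mm², x = 37.5 mm, Ī = 679 656 mm⁴.
By symmetry the centroid is at mid-width, x̄ = 37.5 mm.
All pieces are centred on the centroidal y-axis, so I = ΣĪ (holes subtracted) = 873 499 mm⁴.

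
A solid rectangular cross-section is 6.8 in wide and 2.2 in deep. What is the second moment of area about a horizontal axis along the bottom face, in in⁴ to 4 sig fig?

I_base ≈ 24.14 in⁴

The section: 6.8 × 2.2, A = 14.96 in², y = 1.1 in, Ī = 6.03387 in⁴.
Transfer it to a horizontal axis along the bottom face using Ī + A·d² with d = y − 0:
  the section: d = 1.1 in → contributes +24.1355 in⁴
Total I = 24.1355 in⁴.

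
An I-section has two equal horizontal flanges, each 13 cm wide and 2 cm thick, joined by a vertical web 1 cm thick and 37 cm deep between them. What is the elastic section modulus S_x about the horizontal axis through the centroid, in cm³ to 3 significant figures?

S_x ≈ 1170 cm³

Break the section into simple shapes (no overlaps), measuring from the bottom-left corner of the bounding box.
Bottom flange: 13 × 2, A = 26 cm², y = 1 cm, Ī = 8.6667 cm⁴.
Web: 1 × 37, A = 37 cm², y = 20.5 cm, Ī = 4221.1 cm⁴.
Top flange: 13 × 2, A = 26 cm², y = 40 cm, Ī = 8.6667 cm⁴.
By symmetry the centroid is at mid-height, ȳ = 20.5 cm.
Transfer each piece to the horizontal axis through the centroid using Ī + A·d² with d = y − 20.5:
  bottom flange: d = -19.5 cm → contributes +9895.2 cm⁴
  web: d = 0 cm → contributes +4221.1 cm⁴
  top flange: d = 19.5 cm → contributes +9895.2 cm⁴
Total I = 24 011 cm⁴.
Extreme fibre distance c = 20.5 cm; S = I/c = 1171.3 cm³.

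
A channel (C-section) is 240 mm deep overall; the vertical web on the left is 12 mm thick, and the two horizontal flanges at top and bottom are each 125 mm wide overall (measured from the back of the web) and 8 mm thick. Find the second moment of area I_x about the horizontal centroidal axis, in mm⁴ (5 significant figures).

Treat the section as a set of non-overlapping primitives; coordinates are from the bounding-box lower-left.
Web: 12 × 240, A = 2 880 mm², y = 120 mm, Ī = 13 824 000 mm⁴.
Top flange (beyond web): 113 × 8, A = 904 mm², y = 236 mm, Ī = 4821.333 mm⁴.
Bottom flange (beyond web): 113 × 8, A = 904 mm², y = 4 mm, Ī = 4821.333 mm⁴.
By symmetry the centroid is at mid-height, ȳ = 120 mm.
Transfer each piece to the horizontal centroidal axis using Ī + A·d² with d = y − 120:
  web: d = 0 mm → contributes +13 824 000 mm⁴
  top flange (beyond web): d = 116 mm → contributes +12 169 045 mm⁴
  bottom flange (beyond web): d = -116 mm → contributes +12 169 045 mm⁴
Total I = 38 162 091 mm⁴.

I_x ≈ 3.8162 × 10⁷ mm⁴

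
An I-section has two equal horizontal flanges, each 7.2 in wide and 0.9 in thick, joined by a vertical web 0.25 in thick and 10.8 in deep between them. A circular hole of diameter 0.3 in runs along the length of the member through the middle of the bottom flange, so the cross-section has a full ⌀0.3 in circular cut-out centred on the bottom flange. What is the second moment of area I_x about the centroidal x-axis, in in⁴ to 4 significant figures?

Treat the section as a set of non-overlapping primitives; coordinates are from the bounding-box lower-left.
Bottom flange: 7.2 × 0.9, A = 6.48 in², y = 0.45 in, Ī = 0.4374 in⁴.
Web: 0.25 × 10.8, A = 2.7 in², y = 6.3 in, Ī = 26.244 in⁴.
Top flange: 7.2 × 0.9, A = 6.48 in², y = 12.15 in, Ī = 0.4374 in⁴.
Hole (subtracted): ⌀0.3, A = 0.0706858 in², y = 0.45 in, Ī = 0.000397608 in⁴.
Centroid: ȳ = ΣA·y / ΣA = 6.32653 in.
Transfer each piece to the centroidal x-axis using Ī + A·d² with d = y − 6.32653:
  bottom flange: d = -5.87653 in → contributes +224.215 in⁴
  web: d = -0.0265254 in → contributes +26.2459 in⁴
  top flange: d = 5.82347 in → contributes +220.193 in⁴
  hole: d = -5.87653 in → contributes −2.44143 in⁴
Total I = 468.212 in⁴.

I_x ≈ 468.2 in⁴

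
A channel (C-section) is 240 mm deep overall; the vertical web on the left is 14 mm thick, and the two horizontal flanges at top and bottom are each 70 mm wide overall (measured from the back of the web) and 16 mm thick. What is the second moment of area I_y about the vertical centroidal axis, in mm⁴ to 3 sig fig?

Treat the section as a set of non-overlapping primitives; coordinates are from the bounding-box lower-left.
Web: 14 × 240, A = 3 360 mm², x = 7 mm, Ī = 54 880 mm⁴.
Top flange (beyond web): 56 × 16, A = 896 mm², x = 42 mm, Ī = 234 155 mm⁴.
Bottom flange (beyond web): 56 × 16, A = 896 mm², x = 42 mm, Ī = 234 155 mm⁴.
Centroid: x̄ = ΣA·x / ΣA = 19.174 mm.
Transfer each piece to the vertical centroidal axis using Ī + A·d² with d = x − 19.174:
  web: d = -12.174 mm → contributes +552 846 mm⁴
  top flange (beyond web): d = 22.826 mm → contributes +700 998 mm⁴
  bottom flange (beyond web): d = 22.826 mm → contributes +700 998 mm⁴
Total I = 1 954 842 mm⁴.

I_y ≈ 1.95 × 10⁶ mm⁴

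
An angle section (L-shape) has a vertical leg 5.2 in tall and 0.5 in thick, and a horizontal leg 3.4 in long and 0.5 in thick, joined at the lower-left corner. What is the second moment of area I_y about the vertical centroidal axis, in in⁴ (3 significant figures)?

Treat the section as a set of non-overlapping primitives; coordinates are from the bounding-box lower-left.
Vertical leg: 0.5 × 5.2, A = 2.6 in², x = 0.25 in, Ī = 0.054167 in⁴.
Horizontal leg (remainder): 2.9 × 0.5, A = 1.45 in², x = 1.95 in, Ī = 1.0162 in⁴.
Centroid: x̄ = ΣA·x / ΣA = 0.85864 in.
Transfer each piece to the vertical centroidal axis using Ī + A·d² with d = x − 0.85864:
  vertical leg: d = -0.60864 in → contributes +1.0173 in⁴
  horizontal leg (remainder): d = 1.0914 in → contributes +2.7432 in⁴
Total I = 3.7606 in⁴.

I_y ≈ 3.76 in⁴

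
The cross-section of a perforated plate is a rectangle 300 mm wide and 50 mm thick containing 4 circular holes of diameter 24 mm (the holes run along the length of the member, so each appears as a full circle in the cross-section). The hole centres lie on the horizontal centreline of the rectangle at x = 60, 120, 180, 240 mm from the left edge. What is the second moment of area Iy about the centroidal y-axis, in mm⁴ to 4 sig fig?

Break the section into simple shapes (no overlaps), measuring from the bottom-left corner of the bounding box.
Plate: 300 × 50, A = 15 000 mm², x = 150 mm, Ī = 112 500 000 mm⁴.
Hole 1 (subtracted): ⌀24, A = 452.389 mm², x = 60 mm, Ī = 16 286 mm⁴.
Hole 2 (subtracted): ⌀24, A = 452.389 mm², x = 120 mm, Ī = 16 286 mm⁴.
Hole 3 (subtracted): ⌀24, A = 452.389 mm², x = 180 mm, Ī = 16 286 mm⁴.
Hole 4 (subtracted): ⌀24, A = 452.389 mm², x = 240 mm, Ī = 16 286 mm⁴.
By symmetry the centroid is at mid-width, x̄ = 150 mm.
Transfer each piece to the centroidal y-axis using Ī + A·d² with d = x − 150:
  plate: d = 0 mm → contributes +112 500 000 mm⁴
  hole 1: d = -90 mm → contributes −3 680 640 mm⁴
  hole 2: d = -30 mm → contributes −423 436 mm⁴
  hole 3: d = 30 mm → contributes −423 436 mm⁴
  hole 4: d = 90 mm → contributes −3 680 640 mm⁴
Total I = 104 291 848 mm⁴.

Iy ≈ 1.043 × 10⁸ mm⁴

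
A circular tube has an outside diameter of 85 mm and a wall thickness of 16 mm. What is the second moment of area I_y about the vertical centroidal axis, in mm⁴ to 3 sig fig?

Split into non-overlapping primitives; take the origin at the lower-left of the bounding box.
Outer circle: ⌀85, A = 5674.5 mm², x = 42.5 mm, Ī = 2 562 392 mm⁴.
Bore (subtracted): ⌀53, A = 2206.2 mm², x = 42.5 mm, Ī = 387 323 mm⁴.
By symmetry the centroid is at mid-width, x̄ = 42.5 mm.
All pieces are centred on the vertical centroidal axis, so I = ΣĪ (holes subtracted) = 2 175 069 mm⁴.

I_y ≈ 2.18 × 10⁶ mm⁴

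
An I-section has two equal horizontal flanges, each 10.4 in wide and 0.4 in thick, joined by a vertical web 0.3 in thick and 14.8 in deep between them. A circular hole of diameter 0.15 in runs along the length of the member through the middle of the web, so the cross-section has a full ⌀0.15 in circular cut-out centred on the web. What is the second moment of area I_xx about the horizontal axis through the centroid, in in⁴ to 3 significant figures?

I_xx ≈ 562 in⁴

Treat the section as a set of non-overlapping primitives; coordinates are from the bounding-box lower-left.
Bottom flange: 10.4 × 0.4, A = 4.16 in², y = 0.2 in, Ī = 0.055467 in⁴.
Web: 0.3 × 14.8, A = 4.44 in², y = 7.8 in, Ī = 81.045 in⁴.
Top flange: 10.4 × 0.4, A = 4.16 in², y = 15.4 in, Ī = 0.055467 in⁴.
Hole (subtracted): ⌀0.15, A = 0.017671 in², y = 7.8 in, Ī = 0.00002485 in⁴.
By symmetry the centroid is at mid-height, ȳ = 7.8 in.
Transfer each piece to the horizontal axis through the centroid using Ī + A·d² with d = y − 7.8:
  bottom flange: d = -7.6 in → contributes +240.34 in⁴
  web: d = 0 in → contributes +81.045 in⁴
  top flange: d = 7.6 in → contributes +240.34 in⁴
  hole: d = 0 in → contributes −0.00002485 in⁴
Total I = 561.72 in⁴.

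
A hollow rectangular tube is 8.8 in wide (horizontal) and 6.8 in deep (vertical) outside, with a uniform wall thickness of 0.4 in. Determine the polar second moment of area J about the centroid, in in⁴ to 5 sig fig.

J ≈ 216.75 in⁴

Decompose the section into non-overlapping parts with the origin at the bottom-left of its bounding rectangle.
Outer rectangle: 8.8 × 6.8, A = 59.84 in², y = 3.4 in, Ī = 230.5835 in⁴.
Inner void (subtracted): 8 × 6, A = 48 in², y = 3.4 in, Ī = 144 in⁴.
By symmetry the centroid is at mid-height, ȳ = 3.4 in.
All pieces are centred on the centroidal x-axis, so I = ΣĪ (holes subtracted) = 86.58347 in⁴.
Repeating about the centroidal y-axis gives I_y = 130.1675 in⁴.
Polar second moment: J = I_x + I_y = 216.7509 in⁴.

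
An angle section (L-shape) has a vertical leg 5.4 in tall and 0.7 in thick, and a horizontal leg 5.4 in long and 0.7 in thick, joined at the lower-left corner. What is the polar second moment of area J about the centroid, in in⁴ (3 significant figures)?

J ≈ 38.1 in⁴

Break the section into simple shapes (no overlaps), measuring from the bottom-left corner of the bounding box.
Vertical leg: 0.7 × 5.4, A = 3.78 in², y = 2.7 in, Ī = 9.1854 in⁴.
Horizontal leg (remainder): 4.7 × 0.7, A = 3.29 in², y = 0.35 in, Ī = 0.13434 in⁴.
Centroid: ȳ = ΣA·y / ΣA = 1.6064 in.
Transfer each piece to the centroidal x-axis using Ī + A·d² with d = y − 1.6064:
  vertical leg: d = 1.0936 in → contributes +13.706 in⁴
  horizontal leg (remainder): d = -1.2564 in → contributes +5.328 in⁴
Total I = 19.034 in⁴.
For the y-axis: x̄ = 1.6064 in.
Repeating about the centroidal y-axis gives I_y = 19.034 in⁴.
Polar second moment: J = I_x + I_y = 38.068 in⁴.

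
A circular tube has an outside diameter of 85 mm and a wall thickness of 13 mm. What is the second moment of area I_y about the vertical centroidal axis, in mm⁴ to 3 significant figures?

Treat the section as a set of non-overlapping primitives; coordinates are from the bounding-box lower-left.
Outer circle: ⌀85, A = 5674.5 mm², x = 42.5 mm, Ī = 2 562 392 mm⁴.
Bore (subtracted): ⌀59, A = 2 734 mm², x = 42.5 mm, Ī = 594 810 mm⁴.
By symmetry the centroid is at mid-width, x̄ = 42.5 mm.
All pieces are centred on the vertical centroidal axis, so I = ΣĪ (holes subtracted) = 1 967 583 mm⁴.

I_y ≈ 1.97 × 10⁶ mm⁴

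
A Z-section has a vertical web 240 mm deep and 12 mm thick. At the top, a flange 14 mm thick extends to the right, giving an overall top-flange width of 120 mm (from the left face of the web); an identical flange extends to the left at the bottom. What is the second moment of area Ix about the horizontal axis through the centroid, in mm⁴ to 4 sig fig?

Ix ≈ 5.249 × 10⁷ mm⁴

Break the section into simple shapes (no overlaps), measuring from the bottom-left corner of the bounding box.
Web: 12 × 240, A = 2 880 mm², y = 120 mm, Ī = 13 824 000 mm⁴.
Top flange (beyond web): 108 × 14, A = 1 512 mm², y = 233 mm, Ī = 24 696 mm⁴.
Bottom flange (beyond web): 108 × 14, A = 1 512 mm², y = 7 mm, Ī = 24 696 mm⁴.
Centroid: ȳ = ΣA·y / ΣA = 120 mm.
Transfer each piece to the horizontal axis through the centroid using Ī + A·d² with d = y − 120:
  web: d = 0 mm → contributes +13 824 000 mm⁴
  top flange (beyond web): d = 113 mm → contributes +19 331 424 mm⁴
  bottom flange (beyond web): d = -113 mm → contributes +19 331 424 mm⁴
Total I = 52 486 848 mm⁴.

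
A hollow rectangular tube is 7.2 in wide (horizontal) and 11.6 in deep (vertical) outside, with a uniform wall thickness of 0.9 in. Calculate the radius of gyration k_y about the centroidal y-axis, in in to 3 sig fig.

k_y ≈ 2.75 in

Treat the section as a set of non-overlapping primitives; coordinates are from the bounding-box lower-left.
Outer rectangle: 7.2 × 11.6, A = 83.52 in², x = 3.6 in, Ī = 360.81 in⁴.
Inner void (subtracted): 5.4 × 9.8, A = 52.92 in², x = 3.6 in, Ī = 128.6 in⁴.
By symmetry the centroid is at mid-width, x̄ = 3.6 in.
All pieces are centred on the centroidal y-axis, so I = ΣĪ (holes subtracted) = 232.21 in⁴.
Radius of gyration: k = √(I/A) = √(232.21 / 30.6) = 2.7547 in.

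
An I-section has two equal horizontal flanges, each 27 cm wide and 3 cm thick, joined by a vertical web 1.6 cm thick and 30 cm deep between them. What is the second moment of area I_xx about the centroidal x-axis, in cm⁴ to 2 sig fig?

Decompose the section into non-overlapping parts with the origin at the bottom-left of its bounding rectangle.
Bottom flange: 27 × 3, A = 81 cm², y = 1.5 cm, Ī = 60.75 cm⁴.
Web: 1.6 × 30, A = 48 cm², y = 18 cm, Ī = 3 600 cm⁴.
Top flange: 27 × 3, A = 81 cm², y = 34.5 cm, Ī = 60.75 cm⁴.
By symmetry the centroid is at mid-height, ȳ = 18 cm.
Transfer each piece to the centroidal x-axis using Ī + A·d² with d = y − 18:
  bottom flange: d = -16.5 cm → contributes +22 113 cm⁴
  web: d = 0 cm → contributes +3 600 cm⁴
  top flange: d = 16.5 cm → contributes +22 113 cm⁴
Total I = 47 826 cm⁴.

I_xx ≈ 4.8 × 10⁴ cm⁴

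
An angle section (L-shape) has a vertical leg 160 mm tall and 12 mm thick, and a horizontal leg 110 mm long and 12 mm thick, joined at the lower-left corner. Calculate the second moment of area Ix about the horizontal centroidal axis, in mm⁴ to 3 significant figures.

Break the section into simple shapes (no overlaps), measuring from the bottom-left corner of the bounding box.
Vertical leg: 12 × 160, A = 1 920 mm², y = 80 mm, Ī = 4 096 000 mm⁴.
Horizontal leg (remainder): 98 × 12, A = 1 176 mm², y = 6 mm, Ī = 14 112 mm⁴.
Centroid: ȳ = ΣA·y / ΣA = 51.891 mm.
Transfer each piece to the horizontal centroidal axis using Ī + A·d² with d = y − 51.891:
  vertical leg: d = 28.109 mm → contributes +5 612 971 mm⁴
  horizontal leg (remainder): d = -45.891 mm → contributes +2 490 800 mm⁴
Total I = 8 103 772 mm⁴.

Ix ≈ 8.10 × 10⁶ mm⁴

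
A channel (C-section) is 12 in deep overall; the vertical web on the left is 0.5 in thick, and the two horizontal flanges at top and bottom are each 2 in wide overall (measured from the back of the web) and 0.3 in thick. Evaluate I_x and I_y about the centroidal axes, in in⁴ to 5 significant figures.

Treat the section as a set of non-overlapping primitives; coordinates are from the bounding-box lower-left.
Web: 0.5 × 12, A = 6 in², y = 6 in, Ī = 72 in⁴.
Top flange (beyond web): 1.5 × 0.3, A = 0.45 in², y = 11.85 in, Ī = 0.003375 in⁴.
Bottom flange (beyond web): 1.5 × 0.3, A = 0.45 in², y = 0.15 in, Ī = 0.003375 in⁴.
By symmetry the centroid is at mid-height, ȳ = 6 in.
Transfer each piece to the centroidal x-axis using Ī + A·d² with d = y − 6:
  web: d = 0 in → contributes +72 in⁴
  top flange (beyond web): d = 5.85 in → contributes +15.4035 in⁴
  bottom flange (beyond web): d = -5.85 in → contributes +15.4035 in⁴
Total I = 102.807 in⁴.
For the y-axis: x̄ = 0.3804348 in.
Repeating about the centroidal y-axis gives I_y = 1.076359 in⁴.

I_x ≈ 102.81 in⁴, I_y ≈ 1.0764 in⁴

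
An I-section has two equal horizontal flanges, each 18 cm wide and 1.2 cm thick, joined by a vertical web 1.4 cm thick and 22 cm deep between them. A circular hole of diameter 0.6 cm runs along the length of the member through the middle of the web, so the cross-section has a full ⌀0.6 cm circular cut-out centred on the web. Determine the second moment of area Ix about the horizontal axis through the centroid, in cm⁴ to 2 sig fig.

Decompose the section into non-overlapping parts with the origin at the bottom-left of its bounding rectangle.
Bottom flange: 18 × 1.2, A = 21.6 cm², y = 0.6 cm, Ī = 2.592 cm⁴.
Web: 1.4 × 22, A = 30.8 cm², y = 12.2 cm, Ī = 1 242 cm⁴.
Top flange: 18 × 1.2, A = 21.6 cm², y = 23.8 cm, Ī = 2.592 cm⁴.
Hole (subtracted): ⌀0.6, A = 0.2827 cm², y = 12.2 cm, Ī = 0.006362 cm⁴.
By symmetry the centroid is at mid-height, ȳ = 12.2 cm.
Transfer each piece to the horizontal axis through the centroid using Ī + A·d² with d = y − 12.2:
  bottom flange: d = -11.6 cm → contributes +2 909 cm⁴
  web: d = 0 cm → contributes +1 242 cm⁴
  top flange: d = 11.6 cm → contributes +2 909 cm⁴
  hole: d = 0 cm → contributes −0.006362 cm⁴
Total I = 7 060 cm⁴.

Ix ≈ 7100 cm⁴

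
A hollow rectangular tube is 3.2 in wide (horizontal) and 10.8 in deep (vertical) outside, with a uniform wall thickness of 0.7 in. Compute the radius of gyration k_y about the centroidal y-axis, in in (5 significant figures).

Break the section into simple shapes (no overlaps), measuring from the bottom-left corner of the bounding box.
Outer rectangle: 3.2 × 10.8, A = 34.56 in², x = 1.6 in, Ī = 29.4912 in⁴.
Inner void (subtracted): 1.8 × 9.4, A = 16.92 in², x = 1.6 in, Ī = 4.5684 in⁴.
By symmetry the centroid is at mid-width, x̄ = 1.6 in.
All pieces are centred on the centroidal y-axis, so I = ΣĪ (holes subtracted) = 24.9228 in⁴.
Radius of gyration: k = √(I/A) = √(24.9228 / 17.64) = 1.188637 in.

k_y ≈ 1.1886 in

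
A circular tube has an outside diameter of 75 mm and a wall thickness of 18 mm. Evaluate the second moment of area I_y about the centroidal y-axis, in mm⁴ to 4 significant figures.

Treat the section as a set of non-overlapping primitives; coordinates are from the bounding-box lower-left.
Outer circle: ⌀75, A = 4417.86 mm², x = 37.5 mm, Ī = 1 553 156 mm⁴.
Bore (subtracted): ⌀39, A = 1194.59 mm², x = 37.5 mm, Ī = 113 561 mm⁴.
By symmetry the centroid is at mid-width, x̄ = 37.5 mm.
All pieces are centred on the centroidal y-axis, so I = ΣĪ (holes subtracted) = 1 439 595 mm⁴.

I_y ≈ 1.440 × 10⁶ mm⁴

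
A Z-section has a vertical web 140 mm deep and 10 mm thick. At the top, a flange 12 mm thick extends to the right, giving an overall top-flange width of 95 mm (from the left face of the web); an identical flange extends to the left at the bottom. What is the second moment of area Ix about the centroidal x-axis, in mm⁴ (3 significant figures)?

Break the section into simple shapes (no overlaps), measuring from the bottom-left corner of the bounding box.
Web: 10 × 140, A = 1 400 mm², y = 70 mm, Ī = 2 286 667 mm⁴.
Top flange (beyond web): 85 × 12, A = 1 020 mm², y = 134 mm, Ī = 12 240 mm⁴.
Bottom flange (beyond web): 85 × 12, A = 1 020 mm², y = 6 mm, Ī = 12 240 mm⁴.
Centroid: ȳ = ΣA·y / ΣA = 70 mm.
Transfer each piece to the centroidal x-axis using Ī + A·d² with d = y − 70:
  web: d = 0 mm → contributes +2 286 667 mm⁴
  top flange (beyond web): d = 64 mm → contributes +4 190 160 mm⁴
  bottom flange (beyond web): d = -64 mm → contributes +4 190 160 mm⁴
Total I = 10 666 987 mm⁴.

Ix ≈ 1.07 × 10⁷ mm⁴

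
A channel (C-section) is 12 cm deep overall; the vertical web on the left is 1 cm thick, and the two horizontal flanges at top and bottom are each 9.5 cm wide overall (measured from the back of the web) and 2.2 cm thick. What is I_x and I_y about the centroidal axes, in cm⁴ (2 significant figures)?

I_x ≈ 1100 cm⁴, I_y ≈ 430 cm⁴

Decompose the section into non-overlapping parts with the origin at the bottom-left of its bounding rectangle.
Web: 1 × 12, A = 12 cm², y = 6 cm, Ī = 144 cm⁴.
Top flange (beyond web): 8.5 × 2.2, A = 18.7 cm², y = 10.9 cm, Ī = 7.542 cm⁴.
Bottom flange (beyond web): 8.5 × 2.2, A = 18.7 cm², y = 1.1 cm, Ī = 7.542 cm⁴.
By symmetry the centroid is at mid-height, ȳ = 6 cm.
Transfer each piece to the centroidal x-axis using Ī + A·d² with d = y − 6:
  web: d = 0 cm → contributes +144 cm⁴
  top flange (beyond web): d = 4.9 cm → contributes +456.5 cm⁴
  bottom flange (beyond web): d = -4.9 cm → contributes +456.5 cm⁴
Total I = 1 057 cm⁴.
For the y-axis: x̄ = 4.096 cm.
Repeating about the centroidal y-axis gives I_y = 431.2 cm⁴.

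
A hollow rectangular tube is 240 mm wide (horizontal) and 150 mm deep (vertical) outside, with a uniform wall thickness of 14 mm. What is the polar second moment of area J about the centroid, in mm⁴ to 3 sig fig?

J ≈ 1.11 × 10⁸ mm⁴

Break the section into simple shapes (no overlaps), measuring from the bottom-left corner of the bounding box.
Outer rectangle: 240 × 150, A = 36 000 mm², y = 75 mm, Ī = 67 500 000 mm⁴.
Inner void (subtracted): 212 × 122, A = 25 864 mm², y = 75 mm, Ī = 32 079 981 mm⁴.
By symmetry the centroid is at mid-height, ȳ = 75 mm.
All pieces are centred on the centroidal x-axis, so I = ΣĪ (holes subtracted) = 35 420 019 mm⁴.
Repeating about the centroidal y-axis gives I_y = 75 930 699 mm⁴.
Polar second moment: J = I_x + I_y = 111 350 717 mm⁴.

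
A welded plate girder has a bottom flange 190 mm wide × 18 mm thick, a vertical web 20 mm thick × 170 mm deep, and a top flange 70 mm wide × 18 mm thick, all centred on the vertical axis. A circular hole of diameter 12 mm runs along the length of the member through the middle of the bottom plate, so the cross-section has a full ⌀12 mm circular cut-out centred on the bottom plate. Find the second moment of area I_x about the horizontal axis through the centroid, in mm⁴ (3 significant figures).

I_x ≈ 4.40 × 10⁷ mm⁴

Treat the section as a set of non-overlapping primitives; coordinates are from the bounding-box lower-left.
Bottom plate: 190 × 18, A = 3 420 mm², y = 9 mm, Ī = 92 340 mm⁴.
Web plate: 20 × 170, A = 3 400 mm², y = 103 mm, Ī = 8 188 333 mm⁴.
Top plate: 70 × 18, A = 1 260 mm², y = 197 mm, Ī = 34 020 mm⁴.
Hole (subtracted): ⌀12, A = 113.1 mm², y = 9 mm, Ī = 1017.9 mm⁴.
Centroid: ȳ = ΣA·y / ΣA = 78.849 mm.
Transfer each piece to the horizontal axis through the centroid using Ī + A·d² with d = y − 78.849:
  bottom plate: d = -69.849 mm → contributes +16 778 108 mm⁴
  web plate: d = 24.151 mm → contributes +10 171 458 mm⁴
  top plate: d = 118.15 mm → contributes +17 623 197 mm⁴
  hole: d = -69.849 mm → contributes −552 806 mm⁴
Total I = 44 019 957 mm⁴.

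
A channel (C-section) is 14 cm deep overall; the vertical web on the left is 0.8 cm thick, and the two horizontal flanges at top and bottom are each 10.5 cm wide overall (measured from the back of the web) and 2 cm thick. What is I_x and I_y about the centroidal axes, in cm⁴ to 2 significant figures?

I_x ≈ 1600 cm⁴, I_y ≈ 540 cm⁴

Treat the section as a set of non-overlapping primitives; coordinates are from the bounding-box lower-left.
Web: 0.8 × 14, A = 11.2 cm², y = 7 cm, Ī = 182.9 cm⁴.
Top flange (beyond web): 9.7 × 2, A = 19.4 cm², y = 13 cm, Ī = 6.467 cm⁴.
Bottom flange (beyond web): 9.7 × 2, A = 19.4 cm², y = 1 cm, Ī = 6.467 cm⁴.
By symmetry the centroid is at mid-height, ȳ = 7 cm.
Transfer each piece to the centroidal x-axis using Ī + A·d² with d = y − 7:
  web: d = 0 cm → contributes +182.9 cm⁴
  top flange (beyond web): d = 6 cm → contributes +704.9 cm⁴
  bottom flange (beyond web): d = -6 cm → contributes +704.9 cm⁴
Total I = 1 593 cm⁴.
For the y-axis: x̄ = 4.474 cm.
Repeating about the centroidal y-axis gives I_y = 544.4 cm⁴.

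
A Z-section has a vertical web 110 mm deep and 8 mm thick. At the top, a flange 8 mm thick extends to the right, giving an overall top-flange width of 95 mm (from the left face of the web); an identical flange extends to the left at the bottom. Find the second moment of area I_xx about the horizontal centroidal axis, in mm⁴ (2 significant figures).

I_xx ≈ 4.5 × 10⁶ mm⁴

Break the section into simple shapes (no overlaps), measuring from the bottom-left corner of the bounding box.
Web: 8 × 110, A = 880 mm², y = 55 mm, Ī = 887 333 mm⁴.
Top flange (beyond web): 87 × 8, A = 696 mm², y = 106 mm, Ī = 3 712 mm⁴.
Bottom flange (beyond web): 87 × 8, A = 696 mm², y = 4 mm, Ī = 3 712 mm⁴.
Centroid: ȳ = ΣA·y / ΣA = 55 mm.
Transfer each piece to the horizontal centroidal axis using Ī + A·d² with d = y − 55:
  web: d = 0 mm → contributes +887 333 mm⁴
  top flange (beyond web): d = 51 mm → contributes +1 814 008 mm⁴
  bottom flange (beyond web): d = -51 mm → contributes +1 814 008 mm⁴
Total I = 4 515 349 mm⁴.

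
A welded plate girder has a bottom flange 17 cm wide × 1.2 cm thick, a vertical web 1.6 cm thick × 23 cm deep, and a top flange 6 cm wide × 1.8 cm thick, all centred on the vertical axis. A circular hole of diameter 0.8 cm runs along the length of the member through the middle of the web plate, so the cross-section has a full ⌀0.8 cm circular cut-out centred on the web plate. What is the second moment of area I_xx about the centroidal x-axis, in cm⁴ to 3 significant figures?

Decompose the section into non-overlapping parts with the origin at the bottom-left of its bounding rectangle.
Bottom plate: 17 × 1.2, A = 20.4 cm², y = 0.6 cm, Ī = 2.448 cm⁴.
Web plate: 1.6 × 23, A = 36.8 cm², y = 12.7 cm, Ī = 1622.3 cm⁴.
Top plate: 6 × 1.8, A = 10.8 cm², y = 25.1 cm, Ī = 2.916 cm⁴.
Hole (subtracted): ⌀0.8, A = 0.50265 cm², y = 12.7 cm, Ī = 0.020106 cm⁴.
Centroid: ȳ = ΣA·y / ΣA = 11.027 cm.
Transfer each piece to the centroidal x-axis using Ī + A·d² with d = y − 11.027:
  bottom plate: d = -10.427 cm → contributes +2220.4 cm⁴
  web plate: d = 1.673 cm → contributes +1725.3 cm⁴
  top plate: d = 14.073 cm → contributes +2141.8 cm⁴
  hole: d = 1.673 cm → contributes −1.4269 cm⁴
Total I = 6086.1 cm⁴.

I_xx ≈ 6090 cm⁴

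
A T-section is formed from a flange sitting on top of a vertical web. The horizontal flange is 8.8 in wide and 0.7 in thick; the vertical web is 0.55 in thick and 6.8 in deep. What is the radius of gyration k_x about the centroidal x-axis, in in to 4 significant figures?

k_x ≈ 2.188 in

Decompose the section into non-overlapping parts with the origin at the bottom-left of its bounding rectangle.
Flange: 8.8 × 0.7, A = 6.16 in², y = 7.15 in, Ī = 0.251533 in⁴.
Web: 0.55 × 6.8, A = 3.74 in², y = 3.4 in, Ī = 14.4115 in⁴.
Centroid: ȳ = ΣA·y / ΣA = 5.73333 in.
Transfer each piece to the centroidal x-axis using Ī + A·d² with d = y − 5.73333:
  flange: d = 1.41667 in → contributes +12.6143 in⁴
  web: d = -2.33333 in → contributes +34.7737 in⁴
Total I = 47.388 in⁴.
Radius of gyration: k = √(I/A) = √(47.388 / 9.9) = 2.18785 in.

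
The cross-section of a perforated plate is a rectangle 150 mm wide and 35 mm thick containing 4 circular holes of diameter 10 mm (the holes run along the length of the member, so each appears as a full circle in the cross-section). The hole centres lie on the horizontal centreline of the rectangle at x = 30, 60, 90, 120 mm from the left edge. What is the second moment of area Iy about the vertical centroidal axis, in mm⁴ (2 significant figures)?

Iy ≈ 9.5 × 10⁶ mm⁴

Treat the section as a set of non-overlapping primitives; coordinates are from the bounding-box lower-left.
Plate: 150 × 35, A = 5 250 mm², x = 75 mm, Ī = 9 843 750 mm⁴.
Hole 1 (subtracted): ⌀10, A = 78.54 mm², x = 30 mm, Ī = 490.9 mm⁴.
Hole 2 (subtracted): ⌀10, A = 78.54 mm², x = 60 mm, Ī = 490.9 mm⁴.
Hole 3 (subtracted): ⌀10, A = 78.54 mm², x = 90 mm, Ī = 490.9 mm⁴.
Hole 4 (subtracted): ⌀10, A = 78.54 mm², x = 120 mm, Ī = 490.9 mm⁴.
By symmetry the centroid is at mid-width, x̄ = 75 mm.
Transfer each piece to the vertical centroidal axis using Ī + A·d² with d = x − 75:
  plate: d = 0 mm → contributes +9 843 750 mm⁴
  hole 1: d = -45 mm → contributes −159 534 mm⁴
  hole 2: d = -15 mm → contributes −18 162 mm⁴
  hole 3: d = 15 mm → contributes −18 162 mm⁴
  hole 4: d = 45 mm → contributes −159 534 mm⁴
Total I = 9 488 357 mm⁴.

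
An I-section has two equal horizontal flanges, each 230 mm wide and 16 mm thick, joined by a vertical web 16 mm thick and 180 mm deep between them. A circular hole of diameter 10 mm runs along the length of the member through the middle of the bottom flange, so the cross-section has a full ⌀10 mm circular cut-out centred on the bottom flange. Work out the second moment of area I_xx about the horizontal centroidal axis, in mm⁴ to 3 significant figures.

Decompose the section into non-overlapping parts with the origin at the bottom-left of its bounding rectangle.
Bottom flange: 230 × 16, A = 3 680 mm², y = 8 mm, Ī = 78 507 mm⁴.
Web: 16 × 180, A = 2 880 mm², y = 106 mm, Ī = 7 776 000 mm⁴.
Top flange: 230 × 16, A = 3 680 mm², y = 204 mm, Ī = 78 507 mm⁴.
Hole (subtracted): ⌀10, A = 78.54 mm², y = 8 mm, Ī = 490.87 mm⁴.
Centroid: ȳ = ΣA·y / ΣA = 106.76 mm.
Transfer each piece to the horizontal centroidal axis using Ī + A·d² with d = y − 106.76:
  bottom flange: d = -98.757 mm → contributes +35 969 679 mm⁴
  web: d = -0.75746 mm → contributes +7 777 652 mm⁴
  top flange: d = 97.243 mm → contributes +34 876 997 mm⁴
  hole: d = -98.757 mm → contributes −766 493 mm⁴
Total I = 77 857 836 mm⁴.

I_xx ≈ 7.79 × 10⁷ mm⁴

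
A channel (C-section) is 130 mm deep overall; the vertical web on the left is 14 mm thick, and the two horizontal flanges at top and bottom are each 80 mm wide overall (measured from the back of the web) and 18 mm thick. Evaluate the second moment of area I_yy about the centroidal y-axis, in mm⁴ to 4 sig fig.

Treat the section as a set of non-overlapping primitives; coordinates are from the bounding-box lower-left.
Web: 14 × 130, A = 1 820 mm², x = 7 mm, Ī = 29726.7 mm⁴.
Top flange (beyond web): 66 × 18, A = 1 188 mm², x = 47 mm, Ī = 431 244 mm⁴.
Bottom flange (beyond web): 66 × 18, A = 1 188 mm², x = 47 mm, Ī = 431 244 mm⁴.
Centroid: x̄ = ΣA·x / ΣA = 29.6501 mm.
Transfer each piece to the centroidal y-axis using Ī + A·d² with d = x − 29.6501:
  web: d = -22.6501 mm → contributes +963 439 mm⁴
  top flange (beyond web): d = 17.3499 mm → contributes +788 853 mm⁴
  bottom flange (beyond web): d = 17.3499 mm → contributes +788 853 mm⁴
Total I = 2 541 145 mm⁴.

I_yy ≈ 2.541 × 10⁶ mm⁴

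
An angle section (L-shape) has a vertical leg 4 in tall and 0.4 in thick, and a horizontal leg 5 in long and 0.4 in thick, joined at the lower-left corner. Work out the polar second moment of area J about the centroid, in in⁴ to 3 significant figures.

Split into non-overlapping primitives; take the origin at the lower-left of the bounding box.
Vertical leg: 0.4 × 4, A = 1.6 in², y = 2 in, Ī = 2.1333 in⁴.
Horizontal leg (remainder): 4.6 × 0.4, A = 1.84 in², y = 0.2 in, Ī = 0.024533 in⁴.
Centroid: ȳ = ΣA·y / ΣA = 1.0372 in.
Transfer each piece to the centroidal x-axis using Ī + A·d² with d = y − 1.0372:
  vertical leg: d = 0.96279 in → contributes +3.6165 in⁴
  horizontal leg (remainder): d = -0.83721 in → contributes +1.3142 in⁴
Total I = 4.9307 in⁴.
For the y-axis: x̄ = 1.5372 in.
Repeating about the centroidal y-axis gives I_y = 8.6147 in⁴.
Polar second moment: J = I_x + I_y = 13.545 in⁴.

J ≈ 13.5 in⁴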